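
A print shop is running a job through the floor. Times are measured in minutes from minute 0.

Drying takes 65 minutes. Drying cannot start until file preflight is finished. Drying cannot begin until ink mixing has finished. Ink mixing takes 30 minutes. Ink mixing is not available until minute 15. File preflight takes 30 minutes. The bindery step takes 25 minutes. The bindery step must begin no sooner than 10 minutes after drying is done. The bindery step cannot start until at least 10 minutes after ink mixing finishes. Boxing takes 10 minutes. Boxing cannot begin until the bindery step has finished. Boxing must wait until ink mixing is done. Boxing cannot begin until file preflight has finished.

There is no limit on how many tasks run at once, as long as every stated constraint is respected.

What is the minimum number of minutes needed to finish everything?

Ink mixing cannot begin until its own release at minute 15. It runs from minute 15 to 15 + 30 = minute 45.
Nothing blocks file preflight, so it runs from minute 0 to minute 30.
Drying cannot start until file preflight (finishes minute 30); ink mixing (finishes minute 45). The controlling bound is minute 45, so drying finishes at 45 + 65 = minute 110.
The bindery step has to wait for drying (finishes minute 110, plus 10-minute gap → minute 120); ink mixing (finishes minute 45, plus 10-minute gap → minute 55). The latest of these is minute 120, so the bindery step runs minute 120 to 120 + 25 = minute 145.
For boxing: the bindery step (finishes minute 145); ink mixing (finishes minute 45); file preflight (finishes minute 30). Taking the maximum gives a start of minute 145, and it finishes at 145 + 10 = minute 155.
All tasks are finished once the last one completes. Finish times: File preflight at 30, Ink mixing at 45, Drying at 110, The bindery step at 145, Boxing at 155. The latest is minute 155.

155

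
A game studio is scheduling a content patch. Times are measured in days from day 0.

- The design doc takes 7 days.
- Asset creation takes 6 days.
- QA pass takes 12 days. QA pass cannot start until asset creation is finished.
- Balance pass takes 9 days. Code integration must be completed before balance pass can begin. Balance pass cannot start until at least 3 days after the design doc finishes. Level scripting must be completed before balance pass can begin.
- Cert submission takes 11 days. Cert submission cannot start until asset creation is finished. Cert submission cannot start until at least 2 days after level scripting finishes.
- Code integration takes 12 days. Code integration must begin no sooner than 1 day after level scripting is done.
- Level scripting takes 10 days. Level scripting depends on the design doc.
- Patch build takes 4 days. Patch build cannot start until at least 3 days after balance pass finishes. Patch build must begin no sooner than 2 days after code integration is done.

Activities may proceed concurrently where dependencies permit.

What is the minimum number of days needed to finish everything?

46

Asset creation has no prerequisites, so it starts at day 0 and finishes at day 6.
QA pass cannot begin until asset creation (finishes day 6). It runs from day 6 to 6 + 12 = day 18.
The design doc can start immediately at day 0; it finishes at day 7.
Level scripting cannot begin until the design doc (finishes day 7). It runs from day 7 to 7 + 10 = day 17.
Cert submission cannot start until asset creation (finishes day 6); level scripting (finishes day 17, plus 2-day gap → day 19). The controlling bound is day 19, so cert submission finishes at 19 + 11 = day 30.
Code integration waits on level scripting (finishes day 17, plus 1-day gap → day 18), so it starts at day 18 and finishes at 18 + 12 = day 30.
Balance pass needs all of code integration (finishes day 30); the design doc (finishes day 7, plus 3-day gap → day 10); level scripting (finishes day 17). That puts its earliest start at day 30; it finishes at 30 + 9 = day 39.
Patch build needs all of balance pass (finishes day 39, plus 3-day gap → day 42); code integration (finishes day 30, plus 2-day gap → day 32). That puts its earliest start at day 42; it finishes at 42 + 4 = day 46.
All tasks are finished once the last one completes. Finish times: The design doc at 7, Asset creation at 6, Level scripting at 17, Code integration at 30, Balance pass at 39, QA pass at 18, Cert submission at 30, Patch build at 46. The latest is day 46.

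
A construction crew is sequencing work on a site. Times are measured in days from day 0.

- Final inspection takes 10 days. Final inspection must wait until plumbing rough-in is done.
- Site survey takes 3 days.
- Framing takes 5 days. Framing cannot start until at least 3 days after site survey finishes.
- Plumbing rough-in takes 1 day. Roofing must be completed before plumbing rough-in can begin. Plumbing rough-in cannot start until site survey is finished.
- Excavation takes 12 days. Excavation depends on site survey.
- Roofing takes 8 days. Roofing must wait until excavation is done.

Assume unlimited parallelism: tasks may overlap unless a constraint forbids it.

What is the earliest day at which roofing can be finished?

Nothing blocks site survey, so it runs from day 0 to day 3.
After site survey (finishes day 3), excavation can start at day 3 and finishes at day 15.
Roofing cannot begin until excavation (finishes day 15). It runs from day 15 to 15 + 8 = day 23.

23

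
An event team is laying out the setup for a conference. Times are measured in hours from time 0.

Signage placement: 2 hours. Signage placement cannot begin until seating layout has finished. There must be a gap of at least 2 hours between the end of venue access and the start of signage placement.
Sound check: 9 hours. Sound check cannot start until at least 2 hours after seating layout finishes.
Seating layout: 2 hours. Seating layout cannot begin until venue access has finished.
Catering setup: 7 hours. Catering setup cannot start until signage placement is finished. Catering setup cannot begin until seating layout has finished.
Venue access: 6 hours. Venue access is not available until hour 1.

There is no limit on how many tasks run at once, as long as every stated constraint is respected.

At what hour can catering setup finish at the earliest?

18

Venue access waits on its own release at hour 1, so it starts at hour 1 and finishes at 1 + 6 = hour 7.
Seating layout waits on venue access (finishes hour 7), so it starts at hour 7 and finishes at 7 + 2 = hour 9.
For signage placement: seating layout (finishes hour 9); venue access (finishes hour 7, plus 2-hour gap → hour 9). Taking the maximum gives a start of hour 9, and it finishes at 9 + 2 = hour 11.
For catering setup: signage placement (finishes hour 11); seating layout (finishes hour 9). Taking the maximum gives a start of hour 11, and it finishes at 11 + 7 = hour 18.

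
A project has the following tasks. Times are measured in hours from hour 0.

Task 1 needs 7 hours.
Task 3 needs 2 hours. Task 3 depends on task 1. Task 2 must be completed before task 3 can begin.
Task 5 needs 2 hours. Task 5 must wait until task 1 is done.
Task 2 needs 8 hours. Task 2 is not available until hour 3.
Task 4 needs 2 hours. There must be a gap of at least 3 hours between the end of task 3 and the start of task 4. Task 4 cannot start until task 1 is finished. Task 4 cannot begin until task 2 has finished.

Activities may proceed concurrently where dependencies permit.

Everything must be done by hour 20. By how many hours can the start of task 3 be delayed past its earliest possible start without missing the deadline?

After its own release at hour 3, task 2 can start at hour 3 and finishes at hour 11.
Nothing blocks task 1, so it runs from hour 0 to hour 7.
Task 3 cannot start until task 1 (finishes hour 7); task 2 (finishes hour 11). The controlling bound is hour 11, so task 3 finishes at 11 + 2 = hour 13.

Working backward from the deadline:
Task 4 must finish by hour 20; it takes 2 hours, so it must start by 20 − 2 = hour 18.
Task 3 must finish before task 4 (must start by hour 18, minus 3-hour gap → hour 15). With a 2-hour duration, task 3 must start by 15 − 2 = hour 13.
So task 3 can start as early as hour 11 and as late as hour 13, giving 13 − 11 = 2 hours of slack.

2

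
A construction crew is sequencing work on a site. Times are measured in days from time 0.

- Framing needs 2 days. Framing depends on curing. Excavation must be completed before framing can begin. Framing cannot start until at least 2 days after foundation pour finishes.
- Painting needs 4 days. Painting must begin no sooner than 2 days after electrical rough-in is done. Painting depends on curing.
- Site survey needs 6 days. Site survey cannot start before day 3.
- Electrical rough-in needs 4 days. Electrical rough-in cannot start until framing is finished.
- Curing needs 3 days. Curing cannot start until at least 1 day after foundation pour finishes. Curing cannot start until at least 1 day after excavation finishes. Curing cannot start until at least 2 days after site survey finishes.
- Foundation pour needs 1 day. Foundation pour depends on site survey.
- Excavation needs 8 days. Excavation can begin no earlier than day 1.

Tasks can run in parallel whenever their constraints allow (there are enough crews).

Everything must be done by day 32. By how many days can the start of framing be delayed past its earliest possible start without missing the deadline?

Excavation waits on its own release at day 1, so it starts at day 1 and finishes at 1 + 8 = day 9.
Site survey cannot begin until its own release at day 3. It runs from day 3 to 3 + 6 = day 9.
After site survey (finishes day 9), foundation pour can start at day 9 and finishes at day 10.
Curing cannot start until foundation pour (finishes day 10, plus 1-day gap → day 11); excavation (finishes day 9, plus 1-day gap → day 10); site survey (finishes day 9, plus 2-day gap → day 11). The controlling bound is day 11, so curing finishes at 11 + 3 = day 14.
Framing needs all of curing (finishes day 14); excavation (finishes day 9); foundation pour (finishes day 10, plus 2-day gap → day 12). That puts its earliest start at day 14; it finishes at 14 + 2 = day 16.

Working backward from the deadline:
To finish by day 32, painting (duration 4) must start no later than day 28.
Electrical rough-in feeds into painting (must start by day 28, minus 2-day gap → day 26); so electrical rough-in must finish by day 26 and therefore start by day 22.
Framing feeds into electrical rough-in (must start by day 22); so framing must finish by day 22 and therefore start by day 20.
So framing can start as early as day 14 and as late as day 20, giving 20 − 14 = 6 days of slack.

6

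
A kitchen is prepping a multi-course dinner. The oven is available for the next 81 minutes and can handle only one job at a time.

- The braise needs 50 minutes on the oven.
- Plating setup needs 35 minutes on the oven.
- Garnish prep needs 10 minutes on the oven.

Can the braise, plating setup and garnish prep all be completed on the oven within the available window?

Running back to back, the jobs need 50 + 35 + 10 = 95 minutes on the oven.
Since 95 > 81, they cannot all fit.

No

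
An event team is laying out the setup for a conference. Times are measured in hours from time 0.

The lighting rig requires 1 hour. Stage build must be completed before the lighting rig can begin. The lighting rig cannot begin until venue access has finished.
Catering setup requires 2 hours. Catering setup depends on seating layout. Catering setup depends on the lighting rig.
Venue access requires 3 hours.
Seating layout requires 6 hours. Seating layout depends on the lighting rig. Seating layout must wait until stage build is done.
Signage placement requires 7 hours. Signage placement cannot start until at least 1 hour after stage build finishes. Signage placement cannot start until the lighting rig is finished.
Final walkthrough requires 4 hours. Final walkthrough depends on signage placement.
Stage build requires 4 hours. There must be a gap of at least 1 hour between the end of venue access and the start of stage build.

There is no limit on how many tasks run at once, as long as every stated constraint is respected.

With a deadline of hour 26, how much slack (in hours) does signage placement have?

Venue access has no prerequisites, so it starts at hour 0 and finishes at hour 3.
After venue access (finishes hour 3, plus 1-hour gap → hour 4), stage build can start at hour 4 and finishes at hour 8.
For the lighting rig: stage build (finishes hour 8); venue access (finishes hour 3). Taking the maximum gives a start of hour 8, and it finishes at 8 + 1 = hour 9.
Signage placement cannot start until stage build (finishes hour 8, plus 1-hour gap → hour 9); the lighting rig (finishes hour 9). The controlling bound is hour 9, so signage placement finishes at 9 + 7 = hour 16.

Working backward from the deadline:
Nothing follows final walkthrough; the deadline of hour 26 is its only limit. It must start by 26 − 4 = hour 22.
Since final walkthrough (must start by hour 22) depends on it, signage placement must finish by hour 22. Backing off its 7-hour duration gives a latest start of hour 15.
So signage placement can start as early as hour 9 and as late as hour 15, giving 15 − 9 = 6 hours of slack.

6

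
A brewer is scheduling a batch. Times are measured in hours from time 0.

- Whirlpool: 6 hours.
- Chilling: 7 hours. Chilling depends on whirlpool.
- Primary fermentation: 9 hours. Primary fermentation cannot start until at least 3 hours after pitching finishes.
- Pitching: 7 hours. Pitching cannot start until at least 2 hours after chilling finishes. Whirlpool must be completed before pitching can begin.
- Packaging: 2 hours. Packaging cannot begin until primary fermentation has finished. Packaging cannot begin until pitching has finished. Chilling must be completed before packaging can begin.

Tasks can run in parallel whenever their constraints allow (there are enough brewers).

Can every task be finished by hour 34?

Nothing blocks whirlpool, so it runs from hour 0 to hour 6.
After whirlpool (finishes hour 6), chilling can start at hour 6 and finishes at hour 13.
Pitching has to wait for chilling (finishes hour 13, plus 2-hour gap → hour 15); whirlpool (finishes hour 6). The latest of these is hour 15, so pitching runs hour 15 to 15 + 7 = hour 22.
After pitching (finishes hour 22, plus 3-hour gap → hour 25), primary fermentation can start at hour 25 and finishes at hour 34.
For packaging: primary fermentation (finishes hour 34); pitching (finishes hour 22); chilling (finishes hour 13). Taking the maximum gives a start of hour 34, and it finishes at 34 + 2 = hour 36.
The earliest everything can be done is hour 36, which is after the deadline of 34, so it is not possible.

No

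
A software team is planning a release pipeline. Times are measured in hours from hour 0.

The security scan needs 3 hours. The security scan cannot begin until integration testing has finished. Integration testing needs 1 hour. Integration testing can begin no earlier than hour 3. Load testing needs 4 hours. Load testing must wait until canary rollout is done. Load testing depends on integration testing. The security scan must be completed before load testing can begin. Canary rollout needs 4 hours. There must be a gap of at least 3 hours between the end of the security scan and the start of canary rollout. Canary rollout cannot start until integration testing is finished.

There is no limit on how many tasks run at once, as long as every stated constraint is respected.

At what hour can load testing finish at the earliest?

After its own release at hour 3, integration testing can start at hour 3 and finishes at hour 4.
After integration testing (finishes hour 4), the security scan can start at hour 4 and finishes at hour 7.
For canary rollout: the security scan (finishes hour 7, plus 3-hour gap → hour 10); integration testing (finishes hour 4). Taking the maximum gives a start of hour 10, and it finishes at 10 + 4 = hour 14.
Load testing has to wait for canary rollout (finishes hour 14); integration testing (finishes hour 4); the security scan (finishes hour 7). The latest of these is hour 14, so load testing runs hour 14 to 14 + 4 = hour 18.

18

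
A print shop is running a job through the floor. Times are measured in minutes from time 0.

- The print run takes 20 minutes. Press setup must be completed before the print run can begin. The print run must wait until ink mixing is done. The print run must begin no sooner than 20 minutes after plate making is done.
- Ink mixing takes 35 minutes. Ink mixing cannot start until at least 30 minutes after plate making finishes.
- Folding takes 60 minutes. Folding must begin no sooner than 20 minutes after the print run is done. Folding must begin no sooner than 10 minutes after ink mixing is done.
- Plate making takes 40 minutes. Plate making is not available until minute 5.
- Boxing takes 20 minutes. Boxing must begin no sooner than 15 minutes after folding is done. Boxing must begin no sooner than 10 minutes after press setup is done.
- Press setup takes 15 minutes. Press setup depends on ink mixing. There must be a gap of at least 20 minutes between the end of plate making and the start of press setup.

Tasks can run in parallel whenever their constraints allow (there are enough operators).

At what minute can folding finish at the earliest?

225

After its own release at minute 5, plate making can start at minute 5 and finishes at minute 45.
Ink mixing waits on plate making (finishes minute 45, plus 30-minute gap → minute 75), so it starts at minute 75 and finishes at 75 + 35 = minute 110.
Press setup has to wait for ink mixing (finishes minute 110); plate making (finishes minute 45, plus 20-minute gap → minute 65). The latest of these is minute 110, so press setup runs minute 110 to 110 + 15 = minute 125.
The print run cannot start until press setup (finishes minute 125); ink mixing (finishes minute 110); plate making (finishes minute 45, plus 20-minute gap → minute 65). The controlling bound is minute 125, so the print run finishes at 125 + 20 = minute 145.
For folding: the print run (finishes minute 145, plus 20-minute gap → minute 165); ink mixing (finishes minute 110, plus 10-minute gap → minute 120). Taking the maximum gives a start of minute 165, and it finishes at 165 + 60 = minute 225.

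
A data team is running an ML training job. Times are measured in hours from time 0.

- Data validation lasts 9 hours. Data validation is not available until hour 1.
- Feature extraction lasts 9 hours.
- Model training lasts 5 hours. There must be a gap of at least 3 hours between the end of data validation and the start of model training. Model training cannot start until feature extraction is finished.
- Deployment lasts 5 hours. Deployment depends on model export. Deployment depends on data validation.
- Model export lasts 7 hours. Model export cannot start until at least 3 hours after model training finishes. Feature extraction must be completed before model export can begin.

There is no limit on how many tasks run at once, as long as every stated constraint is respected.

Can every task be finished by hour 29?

No

Feature extraction can start immediately at hour 0; it finishes at hour 9.
After its own release at hour 1, data validation can start at hour 1 and finishes at hour 10.
Model training needs all of data validation (finishes hour 10, plus 3-hour gap → hour 13); feature extraction (finishes hour 9). That puts its earliest start at hour 13; it finishes at 13 + 5 = hour 18.
For model export: model training (finishes hour 18, plus 3-hour gap → hour 21); feature extraction (finishes hour 9). Taking the maximum gives a start of hour 21, and it finishes at 21 + 7 = hour 28.
Deployment has to wait for model export (finishes hour 28); data validation (finishes hour 10). The latest of these is hour 28, so deployment runs hour 28 to 28 + 5 = hour 33.
The earliest everything can be done is hour 33, which is after the deadline of 29, so it is not possible.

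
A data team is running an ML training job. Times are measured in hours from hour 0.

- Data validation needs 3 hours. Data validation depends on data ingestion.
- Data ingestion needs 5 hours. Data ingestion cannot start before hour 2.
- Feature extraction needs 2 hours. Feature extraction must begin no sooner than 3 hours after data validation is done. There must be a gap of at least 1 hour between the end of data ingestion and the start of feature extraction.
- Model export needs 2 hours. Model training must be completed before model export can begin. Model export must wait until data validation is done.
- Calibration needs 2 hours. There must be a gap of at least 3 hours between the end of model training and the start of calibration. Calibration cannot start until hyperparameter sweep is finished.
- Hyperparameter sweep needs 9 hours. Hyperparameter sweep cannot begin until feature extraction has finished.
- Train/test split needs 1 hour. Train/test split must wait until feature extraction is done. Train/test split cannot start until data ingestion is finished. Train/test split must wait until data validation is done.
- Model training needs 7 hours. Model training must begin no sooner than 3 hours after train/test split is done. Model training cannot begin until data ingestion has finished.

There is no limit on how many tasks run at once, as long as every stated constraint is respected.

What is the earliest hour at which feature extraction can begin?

13

After its own release at hour 2, data ingestion can start at hour 2 and finishes at hour 7.
After data ingestion (finishes hour 7), data validation can start at hour 7 and finishes at hour 10.
Feature extraction waits on data validation (finishes hour 10, plus 3-hour gap → hour 13); data ingestion (finishes hour 7, plus 1-hour gap → hour 8). The latest of these is hour 13, which is the earliest feature extraction can start.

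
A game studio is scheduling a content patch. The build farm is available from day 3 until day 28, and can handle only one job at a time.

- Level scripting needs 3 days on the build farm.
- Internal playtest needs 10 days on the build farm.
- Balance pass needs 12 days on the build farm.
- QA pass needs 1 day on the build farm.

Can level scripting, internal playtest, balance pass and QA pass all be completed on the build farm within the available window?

The build farm window is 28 − 3 = 25 days.
Running back to back, the jobs need 3 + 10 + 12 + 1 = 26 days on the build farm.
Since 26 > 25, they cannot all fit.

No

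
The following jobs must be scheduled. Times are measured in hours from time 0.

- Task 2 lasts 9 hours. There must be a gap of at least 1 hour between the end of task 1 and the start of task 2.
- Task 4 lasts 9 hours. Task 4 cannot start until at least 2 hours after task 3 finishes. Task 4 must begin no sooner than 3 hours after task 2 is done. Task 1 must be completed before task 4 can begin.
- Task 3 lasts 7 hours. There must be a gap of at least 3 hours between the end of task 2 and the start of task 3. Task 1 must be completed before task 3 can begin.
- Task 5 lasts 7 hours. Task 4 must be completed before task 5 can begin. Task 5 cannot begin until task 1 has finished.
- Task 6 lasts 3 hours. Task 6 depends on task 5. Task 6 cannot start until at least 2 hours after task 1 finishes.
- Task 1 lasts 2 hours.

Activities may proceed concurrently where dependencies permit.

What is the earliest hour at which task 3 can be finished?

22

Task 1 has no prerequisites, so it starts at hour 0 and finishes at hour 2.
After task 1 (finishes hour 2, plus 1-hour gap → hour 3), task 2 can start at hour 3 and finishes at hour 12.
For task 3: task 2 (finishes hour 12, plus 3-hour gap → hour 15); task 1 (finishes hour 2). Taking the maximum gives a start of hour 15, and it finishes at 15 + 7 = hour 22.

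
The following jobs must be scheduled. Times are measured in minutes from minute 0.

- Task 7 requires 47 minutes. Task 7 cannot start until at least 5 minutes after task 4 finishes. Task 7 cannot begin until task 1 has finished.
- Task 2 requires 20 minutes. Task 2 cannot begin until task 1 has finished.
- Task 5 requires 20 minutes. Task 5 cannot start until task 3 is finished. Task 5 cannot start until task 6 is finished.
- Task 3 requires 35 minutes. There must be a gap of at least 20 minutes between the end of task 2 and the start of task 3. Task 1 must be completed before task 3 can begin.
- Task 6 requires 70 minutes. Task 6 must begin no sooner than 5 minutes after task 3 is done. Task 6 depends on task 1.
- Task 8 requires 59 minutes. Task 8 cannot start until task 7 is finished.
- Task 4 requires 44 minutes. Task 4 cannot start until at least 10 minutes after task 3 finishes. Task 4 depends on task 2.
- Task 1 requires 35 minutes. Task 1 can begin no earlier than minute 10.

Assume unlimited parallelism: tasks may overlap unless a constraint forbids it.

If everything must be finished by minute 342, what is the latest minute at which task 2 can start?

Nothing follows task 8; the deadline of minute 342 is its only limit. It must start by 342 − 59 = minute 283.
Task 7 has to be done before task 8 (must start by minute 283). That means finishing by minute 283, i.e. starting by 283 − 47 = minute 236.
Task 4 has to be done before task 7 (must start by minute 236, minus 5-minute gap → minute 231). That means finishing by minute 231, i.e. starting by 231 − 44 = minute 187.
Task 5 has no dependents, so it just needs to finish by minute 342. Starting by 342 − 20 = minute 322 achieves that.
Task 6 must finish before task 5 (must start by minute 322). With a 70-minute duration, task 6 must start by 322 − 70 = minute 252.
Task 3 feeds task 4 (must start by minute 187, minus 10-minute gap → minute 177); task 5 (must start by minute 322); task 6 (must start by minute 252, minus 5-minute gap → minute 247). Taking the minimum, task 3 must finish by minute 177 and start by 177 − 35 = minute 142.
For task 2: task 3 (must start by minute 142, minus 20-minute gap → minute 122); task 4 (must start by minute 187). The most restrictive is minute 122; with a 20-minute duration, task 2 must start by minute 102.

102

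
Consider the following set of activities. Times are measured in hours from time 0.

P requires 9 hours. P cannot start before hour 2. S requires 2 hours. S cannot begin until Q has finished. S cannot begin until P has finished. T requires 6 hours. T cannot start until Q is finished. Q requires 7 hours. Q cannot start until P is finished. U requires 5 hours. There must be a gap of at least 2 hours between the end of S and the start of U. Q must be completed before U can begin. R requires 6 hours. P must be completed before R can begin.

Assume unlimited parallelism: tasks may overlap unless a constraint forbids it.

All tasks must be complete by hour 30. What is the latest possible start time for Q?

U has no dependents, so it just needs to finish by hour 30. Starting by 30 − 5 = hour 25 achieves that.
S feeds into U (must start by hour 25, minus 2-hour gap → hour 23); so S must finish by hour 23 and therefore start by hour 21.
T must finish by hour 30; it takes 6 hours, so it must start by 30 − 6 = hour 24.
Q feeds S (must start by hour 21); T (must start by hour 24); U (must start by hour 25). Taking the minimum, Q must finish by hour 21 and start by 21 − 7 = hour 14.

14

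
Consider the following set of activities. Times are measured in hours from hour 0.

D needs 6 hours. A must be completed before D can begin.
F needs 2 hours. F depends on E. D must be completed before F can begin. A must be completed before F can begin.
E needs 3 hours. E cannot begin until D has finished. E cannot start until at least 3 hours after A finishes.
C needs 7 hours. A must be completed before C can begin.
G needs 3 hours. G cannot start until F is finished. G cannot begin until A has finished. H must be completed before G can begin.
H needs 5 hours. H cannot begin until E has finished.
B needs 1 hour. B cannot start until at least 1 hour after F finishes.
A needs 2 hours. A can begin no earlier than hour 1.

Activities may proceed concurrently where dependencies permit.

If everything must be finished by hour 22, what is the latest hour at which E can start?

11

Nothing follows B; the deadline of hour 22 is its only limit. It must start by 22 − 1 = hour 21.
G must finish by hour 22; it takes 3 hours, so it must start by 22 − 3 = hour 19.
F has several dependents: B (must start by hour 21, minus 1-hour gap → hour 20); G (must start by hour 19). The earliest of those limits is hour 19, so F must start by 19 − 2 = hour 17.
H has to be done before G (must start by hour 19). That means finishing by hour 19, i.e. starting by 19 − 5 = hour 14.
E has several dependents: F (must start by hour 17); H (must start by hour 14). The earliest of those limits is hour 14, so E must start by 14 − 3 = hour 11.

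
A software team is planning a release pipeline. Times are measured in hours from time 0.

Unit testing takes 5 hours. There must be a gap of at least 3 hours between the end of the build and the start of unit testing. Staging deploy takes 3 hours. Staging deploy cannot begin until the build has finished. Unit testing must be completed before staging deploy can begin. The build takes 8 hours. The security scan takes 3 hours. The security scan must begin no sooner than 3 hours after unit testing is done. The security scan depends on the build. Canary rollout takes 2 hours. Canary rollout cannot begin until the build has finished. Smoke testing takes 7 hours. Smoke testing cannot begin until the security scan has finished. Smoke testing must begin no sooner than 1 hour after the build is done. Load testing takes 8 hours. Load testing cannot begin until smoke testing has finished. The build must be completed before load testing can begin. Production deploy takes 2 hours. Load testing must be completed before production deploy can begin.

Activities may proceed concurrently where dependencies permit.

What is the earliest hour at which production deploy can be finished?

39

Nothing blocks the build, so it runs from hour 0 to hour 8.
Unit testing waits on the build (finishes hour 8, plus 3-hour gap → hour 11), so it starts at hour 11 and finishes at 11 + 5 = hour 16.
For the security scan: unit testing (finishes hour 16, plus 3-hour gap → hour 19); the build (finishes hour 8). Taking the maximum gives a start of hour 19, and it finishes at 19 + 3 = hour 22.
Smoke testing needs all of the security scan (finishes hour 22); the build (finishes hour 8, plus 1-hour gap → hour 9). That puts its earliest start at hour 22; it finishes at 22 + 7 = hour 29.
For load testing: smoke testing (finishes hour 29); the build (finishes hour 8). Taking the maximum gives a start of hour 29, and it finishes at 29 + 8 = hour 37.
After load testing (finishes hour 37), production deploy can start at hour 37 and finishes at hour 39.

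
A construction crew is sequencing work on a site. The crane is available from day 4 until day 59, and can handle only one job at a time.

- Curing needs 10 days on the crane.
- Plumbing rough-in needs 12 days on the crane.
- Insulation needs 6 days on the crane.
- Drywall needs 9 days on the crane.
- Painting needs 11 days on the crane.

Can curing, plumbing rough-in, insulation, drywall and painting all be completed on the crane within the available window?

Yes

The crane window is 59 − 4 = 55 days.
Running back to back, the jobs need 10 + 12 + 6 + 9 + 11 = 48 days on the crane.
Since 48 ≤ 55, they fit within the window.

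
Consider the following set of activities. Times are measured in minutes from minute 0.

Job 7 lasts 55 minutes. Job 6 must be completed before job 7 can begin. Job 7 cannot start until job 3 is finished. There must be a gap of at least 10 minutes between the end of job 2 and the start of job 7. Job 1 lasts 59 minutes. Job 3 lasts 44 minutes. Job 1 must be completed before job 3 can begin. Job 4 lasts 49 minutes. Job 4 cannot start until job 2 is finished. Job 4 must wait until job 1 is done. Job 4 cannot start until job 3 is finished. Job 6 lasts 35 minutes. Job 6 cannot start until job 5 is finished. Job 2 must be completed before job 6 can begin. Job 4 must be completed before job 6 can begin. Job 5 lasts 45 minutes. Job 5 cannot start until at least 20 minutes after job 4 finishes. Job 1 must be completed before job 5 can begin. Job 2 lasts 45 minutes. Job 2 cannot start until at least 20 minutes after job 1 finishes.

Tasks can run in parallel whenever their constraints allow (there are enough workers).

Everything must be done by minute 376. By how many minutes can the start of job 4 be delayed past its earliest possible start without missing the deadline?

48

Job 1 has no prerequisites, so it starts at minute 0 and finishes at minute 59.
Job 3 cannot begin until job 1 (finishes minute 59). It runs from minute 59 to 59 + 44 = minute 103.
Job 2 cannot begin until job 1 (finishes minute 59, plus 20-minute gap → minute 79). It runs from minute 79 to 79 + 45 = minute 124.
Job 4 has to wait for job 2 (finishes minute 124); job 1 (finishes minute 59); job 3 (finishes minute 103). The latest of these is minute 124, so job 4 runs minute 124 to 124 + 49 = minute 173.

Working backward from the deadline:
Nothing follows job 7; the deadline of minute 376 is its only limit. It must start by 376 − 55 = minute 321.
Since job 7 (must start by minute 321) depends on it, job 6 must finish by minute 321. Backing off its 35-minute duration gives a latest start of minute 286.
Job 5 feeds into job 6 (must start by minute 286); so job 5 must finish by minute 286 and therefore start by minute 241.
Job 4 feeds job 5 (must start by minute 241, minus 20-minute gap → minute 221); job 6 (must start by minute 286). Taking the minimum, job 4 must finish by minute 221 and start by 221 − 49 = minute 172.
So job 4 can start as early as minute 124 and as late as minute 172, giving 172 − 124 = 48 minutes of slack.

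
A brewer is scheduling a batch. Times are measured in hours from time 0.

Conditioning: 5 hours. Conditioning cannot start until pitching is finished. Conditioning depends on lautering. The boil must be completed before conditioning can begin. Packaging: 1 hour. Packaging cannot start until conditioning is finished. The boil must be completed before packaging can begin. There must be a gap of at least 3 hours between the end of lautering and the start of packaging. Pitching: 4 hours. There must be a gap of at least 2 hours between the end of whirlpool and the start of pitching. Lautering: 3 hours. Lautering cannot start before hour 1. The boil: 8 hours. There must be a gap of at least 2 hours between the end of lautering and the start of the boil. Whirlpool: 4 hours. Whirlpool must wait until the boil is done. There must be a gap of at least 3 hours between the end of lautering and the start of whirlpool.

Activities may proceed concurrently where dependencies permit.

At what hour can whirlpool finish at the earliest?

18

Lautering waits on its own release at hour 1, so it starts at hour 1 and finishes at 1 + 3 = hour 4.
The boil cannot begin until lautering (finishes hour 4, plus 2-hour gap → hour 6). It runs from hour 6 to 6 + 8 = hour 14.
Whirlpool cannot start until the boil (finishes hour 14); lautering (finishes hour 4, plus 3-hour gap → hour 7). The controlling bound is hour 14, so whirlpool finishes at 14 + 4 = hour 18.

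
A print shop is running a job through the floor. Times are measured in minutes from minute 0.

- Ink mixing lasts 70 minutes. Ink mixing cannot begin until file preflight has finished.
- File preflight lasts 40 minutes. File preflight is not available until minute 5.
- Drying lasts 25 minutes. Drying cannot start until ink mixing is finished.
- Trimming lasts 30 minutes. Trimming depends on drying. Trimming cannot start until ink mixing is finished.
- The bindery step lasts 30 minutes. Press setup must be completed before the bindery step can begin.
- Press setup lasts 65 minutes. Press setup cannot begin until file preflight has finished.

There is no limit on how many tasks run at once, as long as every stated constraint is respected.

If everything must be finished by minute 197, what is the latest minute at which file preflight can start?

Nothing follows trimming; the deadline of minute 197 is its only limit. It must start by 197 − 30 = minute 167.
Drying has to be done before trimming (must start by minute 167). That means finishing by minute 167, i.e. starting by 167 − 25 = minute 142.
Ink mixing feeds drying (must start by minute 142); trimming (must start by minute 167). Taking the minimum, ink mixing must finish by minute 142 and start by 142 − 70 = minute 72.
To finish by minute 197, the bindery step (duration 30) must start no later than minute 167.
Press setup has to be done before the bindery step (must start by minute 167). That means finishing by minute 167, i.e. starting by 167 − 65 = minute 102.
File preflight must finish in time for ink mixing (must start by minute 72); press setup (must start by minute 102). The tightest is minute 72, so file preflight must start by 72 − 40 = minute 32.

32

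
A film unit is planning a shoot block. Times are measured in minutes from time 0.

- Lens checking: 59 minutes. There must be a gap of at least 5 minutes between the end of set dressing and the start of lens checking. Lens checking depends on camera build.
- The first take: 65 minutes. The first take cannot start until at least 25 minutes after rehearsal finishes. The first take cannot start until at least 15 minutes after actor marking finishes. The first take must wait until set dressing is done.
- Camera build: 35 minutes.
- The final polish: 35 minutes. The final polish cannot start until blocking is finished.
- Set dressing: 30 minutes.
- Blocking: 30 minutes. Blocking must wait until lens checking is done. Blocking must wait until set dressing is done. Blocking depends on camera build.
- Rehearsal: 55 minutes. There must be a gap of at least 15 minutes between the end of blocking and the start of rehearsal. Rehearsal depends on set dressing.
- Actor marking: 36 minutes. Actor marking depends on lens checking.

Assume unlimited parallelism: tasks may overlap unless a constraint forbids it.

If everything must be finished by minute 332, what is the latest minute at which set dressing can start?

48

Nothing follows the first take; the deadline of minute 332 is its only limit. It must start by 332 − 65 = minute 267.
Rehearsal has to be done before the first take (must start by minute 267, minus 25-minute gap → minute 242). That means finishing by minute 242, i.e. starting by 242 − 55 = minute 187.
The final polish has no dependents, so it just needs to finish by minute 332. Starting by 332 − 35 = minute 297 achieves that.
Blocking must finish in time for rehearsal (must start by minute 187, minus 15-minute gap → minute 172); the final polish (must start by minute 297). The tightest is minute 172, so blocking must start by 172 − 30 = minute 142.
Since the first take (must start by minute 267, minus 15-minute gap → minute 252) depends on it, actor marking must finish by minute 252. Backing off its 36-minute duration gives a latest start of minute 216.
Lens checking feeds blocking (must start by minute 142); actor marking (must start by minute 216). Taking the minimum, lens checking must finish by minute 142 and start by 142 − 59 = minute 83.
Set dressing feeds lens checking (must start by minute 83, minus 5-minute gap → minute 78); blocking (must start by minute 142); rehearsal (must start by minute 187); the first take (must start by minute 267). Taking the minimum, set dressing must finish by minute 78 and start by 78 − 30 = minute 48.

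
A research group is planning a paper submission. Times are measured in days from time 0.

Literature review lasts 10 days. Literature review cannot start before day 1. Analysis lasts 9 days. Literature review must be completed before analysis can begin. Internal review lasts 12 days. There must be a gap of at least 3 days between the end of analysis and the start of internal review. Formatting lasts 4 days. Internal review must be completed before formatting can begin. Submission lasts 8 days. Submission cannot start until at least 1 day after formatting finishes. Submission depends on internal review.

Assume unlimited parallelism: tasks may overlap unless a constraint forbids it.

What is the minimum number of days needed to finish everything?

48

Literature review cannot begin until its own release at day 1. It runs from day 1 to 1 + 10 = day 11.
Analysis waits on literature review (finishes day 11), so it starts at day 11 and finishes at 11 + 9 = day 20.
After analysis (finishes day 20, plus 3-day gap → day 23), internal review can start at day 23 and finishes at day 35.
Formatting cannot begin until internal review (finishes day 35). It runs from day 35 to 35 + 4 = day 39.
Submission cannot start until formatting (finishes day 39, plus 1-day gap → day 40); internal review (finishes day 35). The controlling bound is day 40, so submission finishes at 40 + 8 = day 48.
All tasks are finished once the last one completes. Finish times: Literature review at 11, Analysis at 20, Internal review at 35, Formatting at 39, Submission at 48. The latest is day 48.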